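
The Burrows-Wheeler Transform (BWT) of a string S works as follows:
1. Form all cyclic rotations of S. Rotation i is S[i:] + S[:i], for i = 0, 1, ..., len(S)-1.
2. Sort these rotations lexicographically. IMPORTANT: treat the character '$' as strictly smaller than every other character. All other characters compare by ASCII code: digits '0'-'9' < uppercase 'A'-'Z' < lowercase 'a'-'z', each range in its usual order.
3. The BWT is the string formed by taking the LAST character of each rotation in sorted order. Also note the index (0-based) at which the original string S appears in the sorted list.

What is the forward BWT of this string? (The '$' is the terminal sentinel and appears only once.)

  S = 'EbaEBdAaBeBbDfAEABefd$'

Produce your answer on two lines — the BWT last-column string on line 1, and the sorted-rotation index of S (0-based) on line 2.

Answer: dEfdeEaAbAa$AbBEfBBBDe
11

Derivation:
All 22 rotations (rotation i = S[i:]+S[:i]):
  rot[0] = EbaEBdAaBeBbDfAEABefd$
  rot[1] = baEBdAaBeBbDfAEABefd$E
  rot[2] = aEBdAaBeBbDfAEABefd$Eb
  rot[3] = EBdAaBeBbDfAEABefd$Eba
  rot[4] = BdAaBeBbDfAEABefd$EbaE
  rot[5] = dAaBeBbDfAEABefd$EbaEB
  rot[6] = AaBeBbDfAEABefd$EbaEBd
  rot[7] = aBeBbDfAEABefd$EbaEBdA
  rot[8] = BeBbDfAEABefd$EbaEBdAa
  rot[9] = eBbDfAEABefd$EbaEBdAaB
  rot[10] = BbDfAEABefd$EbaEBdAaBe
  rot[11] = bDfAEABefd$EbaEBdAaBeB
  rot[12] = DfAEABefd$EbaEBdAaBeBb
  rot[13] = fAEABefd$EbaEBdAaBeBbD
  rot[14] = AEABefd$EbaEBdAaBeBbDf
  rot[15] = EABefd$EbaEBdAaBeBbDfA
  rot[16] = ABefd$EbaEBdAaBeBbDfAE
  rot[17] = Befd$EbaEBdAaBeBbDfAEA
  rot[18] = efd$EbaEBdAaBeBbDfAEAB
  rot[19] = fd$EbaEBdAaBeBbDfAEABe
  rot[20] = d$EbaEBdAaBeBbDfAEABef
  rot[21] = $EbaEBdAaBeBbDfAEABefd
Sorted (with $ < everything):
  sorted[0] = $EbaEBdAaBeBbDfAEABefd  (last char: 'd')
  sorted[1] = ABefd$EbaEBdAaBeBbDfAE  (last char: 'E')
  sorted[2] = AEABefd$EbaEBdAaBeBbDf  (last char: 'f')
  sorted[3] = AaBeBbDfAEABefd$EbaEBd  (last char: 'd')
  sorted[4] = BbDfAEABefd$EbaEBdAaBe  (last char: 'e')
  sorted[5] = BdAaBeBbDfAEABefd$EbaE  (last char: 'E')
  sorted[6] = BeBbDfAEABefd$EbaEBdAa  (last char: 'a')
  sorted[7] = Befd$EbaEBdAaBeBbDfAEA  (last char: 'A')
  sorted[8] = DfAEABefd$EbaEBdAaBeBb  (last char: 'b')
  sorted[9] = EABefd$EbaEBdAaBeBbDfA  (last char: 'A')
  sorted[10] = EBdAaBeBbDfAEABefd$Eba  (last char: 'a')
  sorted[11] = EbaEBdAaBeBbDfAEABefd$  (last char: '$')
  sorted[12] = aBeBbDfAEABefd$EbaEBdA  (last char: 'A')
  sorted[13] = aEBdAaBeBbDfAEABefd$Eb  (last char: 'b')
  sorted[14] = bDfAEABefd$EbaEBdAaBeB  (last char: 'B')
  sorted[15] = baEBdAaBeBbDfAEABefd$E  (last char: 'E')
  sorted[16] = d$EbaEBdAaBeBbDfAEABef  (last char: 'f')
  sorted[17] = dAaBeBbDfAEABefd$EbaEB  (last char: 'B')
  sorted[18] = eBbDfAEABefd$EbaEBdAaB  (last char: 'B')
  sorted[19] = efd$EbaEBdAaBeBbDfAEAB  (last char: 'B')
  sorted[20] = fAEABefd$EbaEBdAaBeBbD  (last char: 'D')
  sorted[21] = fd$EbaEBdAaBeBbDfAEABe  (last char: 'e')
Last column: dEfdeEaAbAa$AbBEfBBBDe
Original string S is at sorted index 11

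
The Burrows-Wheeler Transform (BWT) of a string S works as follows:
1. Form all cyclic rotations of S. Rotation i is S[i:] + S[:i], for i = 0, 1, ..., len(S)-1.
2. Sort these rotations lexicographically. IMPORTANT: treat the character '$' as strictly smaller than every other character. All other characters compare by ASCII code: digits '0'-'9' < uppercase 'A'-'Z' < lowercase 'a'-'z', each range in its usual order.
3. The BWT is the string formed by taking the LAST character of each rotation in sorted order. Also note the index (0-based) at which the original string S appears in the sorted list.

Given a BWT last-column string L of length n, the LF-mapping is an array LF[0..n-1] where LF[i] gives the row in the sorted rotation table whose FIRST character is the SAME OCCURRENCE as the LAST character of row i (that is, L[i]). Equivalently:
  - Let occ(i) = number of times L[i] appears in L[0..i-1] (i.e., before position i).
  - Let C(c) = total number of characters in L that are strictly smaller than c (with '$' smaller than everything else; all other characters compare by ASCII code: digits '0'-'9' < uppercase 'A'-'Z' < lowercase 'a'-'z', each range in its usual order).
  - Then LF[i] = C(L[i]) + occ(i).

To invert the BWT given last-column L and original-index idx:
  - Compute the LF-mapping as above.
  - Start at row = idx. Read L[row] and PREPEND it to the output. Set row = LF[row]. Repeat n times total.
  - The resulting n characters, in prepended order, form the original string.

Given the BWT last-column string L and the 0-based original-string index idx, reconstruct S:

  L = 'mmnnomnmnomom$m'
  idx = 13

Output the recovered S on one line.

Answer: onmmnmommonnmm$

Derivation:
LF mapping: 1 2 8 9 12 3 10 4 11 13 5 14 6 0 7
Walk LF starting at row 13, prepending L[row]:
  step 1: row=13, L[13]='$', prepend. Next row=LF[13]=0
  step 2: row=0, L[0]='m', prepend. Next row=LF[0]=1
  step 3: row=1, L[1]='m', prepend. Next row=LF[1]=2
  step 4: row=2, L[2]='n', prepend. Next row=LF[2]=8
  step 5: row=8, L[8]='n', prepend. Next row=LF[8]=11
  step 6: row=11, L[11]='o', prepend. Next row=LF[11]=14
  step 7: row=14, L[14]='m', prepend. Next row=LF[14]=7
  step 8: row=7, L[7]='m', prepend. Next row=LF[7]=4
  step 9: row=4, L[4]='o', prepend. Next row=LF[4]=12
  step 10: row=12, L[12]='m', prepend. Next row=LF[12]=6
  step 11: row=6, L[6]='n', prepend. Next row=LF[6]=10
  step 12: row=10, L[10]='m', prepend. Next row=LF[10]=5
  step 13: row=5, L[5]='m', prepend. Next row=LF[5]=3
  step 14: row=3, L[3]='n', prepend. Next row=LF[3]=9
  step 15: row=9, L[9]='o', prepend. Next row=LF[9]=13
Reversed output: onmmnmommonnmm$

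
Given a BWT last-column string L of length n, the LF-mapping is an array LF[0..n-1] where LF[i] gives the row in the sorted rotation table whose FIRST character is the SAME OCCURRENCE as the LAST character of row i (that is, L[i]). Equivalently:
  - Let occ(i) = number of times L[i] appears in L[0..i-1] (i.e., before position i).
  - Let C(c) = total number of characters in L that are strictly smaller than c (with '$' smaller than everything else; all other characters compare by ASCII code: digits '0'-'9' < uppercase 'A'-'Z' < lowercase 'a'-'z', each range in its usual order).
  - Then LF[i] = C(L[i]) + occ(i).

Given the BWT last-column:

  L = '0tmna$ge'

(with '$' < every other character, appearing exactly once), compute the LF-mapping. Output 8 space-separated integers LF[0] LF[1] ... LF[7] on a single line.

Char counts: '$':1, '0':1, 'a':1, 'e':1, 'g':1, 'm':1, 'n':1, 't':1
C (first-col start): C('$')=0, C('0')=1, C('a')=2, C('e')=3, C('g')=4, C('m')=5, C('n')=6, C('t')=7
L[0]='0': occ=0, LF[0]=C('0')+0=1+0=1
L[1]='t': occ=0, LF[1]=C('t')+0=7+0=7
L[2]='m': occ=0, LF[2]=C('m')+0=5+0=5
L[3]='n': occ=0, LF[3]=C('n')+0=6+0=6
L[4]='a': occ=0, LF[4]=C('a')+0=2+0=2
L[5]='$': occ=0, LF[5]=C('$')+0=0+0=0
L[6]='g': occ=0, LF[6]=C('g')+0=4+0=4
L[7]='e': occ=0, LF[7]=C('e')+0=3+0=3

Answer: 1 7 5 6 2 0 4 3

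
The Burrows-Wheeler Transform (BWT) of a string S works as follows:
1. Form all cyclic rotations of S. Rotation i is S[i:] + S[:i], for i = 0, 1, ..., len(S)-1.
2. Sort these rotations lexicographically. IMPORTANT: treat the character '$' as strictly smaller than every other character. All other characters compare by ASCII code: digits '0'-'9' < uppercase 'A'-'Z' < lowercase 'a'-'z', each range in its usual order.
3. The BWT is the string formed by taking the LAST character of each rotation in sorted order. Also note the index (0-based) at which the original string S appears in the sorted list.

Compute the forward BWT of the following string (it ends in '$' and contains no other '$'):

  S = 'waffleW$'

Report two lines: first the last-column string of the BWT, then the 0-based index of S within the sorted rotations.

All 8 rotations (rotation i = S[i:]+S[:i]):
  rot[0] = waffleW$
  rot[1] = affleW$w
  rot[2] = ffleW$wa
  rot[3] = fleW$waf
  rot[4] = leW$waff
  rot[5] = eW$waffl
  rot[6] = W$waffle
  rot[7] = $waffleW
Sorted (with $ < everything):
  sorted[0] = $waffleW  (last char: 'W')
  sorted[1] = W$waffle  (last char: 'e')
  sorted[2] = affleW$w  (last char: 'w')
  sorted[3] = eW$waffl  (last char: 'l')
  sorted[4] = ffleW$wa  (last char: 'a')
  sorted[5] = fleW$waf  (last char: 'f')
  sorted[6] = leW$waff  (last char: 'f')
  sorted[7] = waffleW$  (last char: '$')
Last column: Wewlaff$
Original string S is at sorted index 7

Answer: Wewlaff$
7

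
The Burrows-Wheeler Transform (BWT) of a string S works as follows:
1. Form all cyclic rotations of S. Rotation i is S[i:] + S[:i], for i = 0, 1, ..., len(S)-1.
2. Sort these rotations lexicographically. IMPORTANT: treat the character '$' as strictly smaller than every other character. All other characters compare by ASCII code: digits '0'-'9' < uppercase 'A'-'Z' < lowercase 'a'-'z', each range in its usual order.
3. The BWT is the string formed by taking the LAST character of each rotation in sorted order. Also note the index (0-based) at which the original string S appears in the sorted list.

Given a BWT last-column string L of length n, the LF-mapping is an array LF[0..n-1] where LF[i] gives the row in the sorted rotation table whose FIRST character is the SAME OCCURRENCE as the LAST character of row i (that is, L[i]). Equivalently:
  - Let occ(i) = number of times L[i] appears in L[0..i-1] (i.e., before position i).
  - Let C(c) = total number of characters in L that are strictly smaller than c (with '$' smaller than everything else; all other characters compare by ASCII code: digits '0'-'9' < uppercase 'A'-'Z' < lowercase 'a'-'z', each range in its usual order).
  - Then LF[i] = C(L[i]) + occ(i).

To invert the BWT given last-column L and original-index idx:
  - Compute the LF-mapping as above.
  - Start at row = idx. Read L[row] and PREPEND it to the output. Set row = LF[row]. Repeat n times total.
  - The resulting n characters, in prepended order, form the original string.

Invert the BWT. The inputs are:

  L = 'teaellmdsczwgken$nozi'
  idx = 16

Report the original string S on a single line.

Answer: sizzleacknowledgment$

Derivation:
LF mapping: 17 4 1 5 10 11 12 3 16 2 19 18 7 9 6 13 0 14 15 20 8
Walk LF starting at row 16, prepending L[row]:
  step 1: row=16, L[16]='$', prepend. Next row=LF[16]=0
  step 2: row=0, L[0]='t', prepend. Next row=LF[0]=17
  step 3: row=17, L[17]='n', prepend. Next row=LF[17]=14
  step 4: row=14, L[14]='e', prepend. Next row=LF[14]=6
  step 5: row=6, L[6]='m', prepend. Next row=LF[6]=12
  step 6: row=12, L[12]='g', prepend. Next row=LF[12]=7
  step 7: row=7, L[7]='d', prepend. Next row=LF[7]=3
  step 8: row=3, L[3]='e', prepend. Next row=LF[3]=5
  step 9: row=5, L[5]='l', prepend. Next row=LF[5]=11
  step 10: row=11, L[11]='w', prepend. Next row=LF[11]=18
  step 11: row=18, L[18]='o', prepend. Next row=LF[18]=15
  step 12: row=15, L[15]='n', prepend. Next row=LF[15]=13
  step 13: row=13, L[13]='k', prepend. Next row=LF[13]=9
  step 14: row=9, L[9]='c', prepend. Next row=LF[9]=2
  step 15: row=2, L[2]='a', prepend. Next row=LF[2]=1
  step 16: row=1, L[1]='e', prepend. Next row=LF[1]=4
  step 17: row=4, L[4]='l', prepend. Next row=LF[4]=10
  step 18: row=10, L[10]='z', prepend. Next row=LF[10]=19
  step 19: row=19, L[19]='z', prepend. Next row=LF[19]=20
  step 20: row=20, L[20]='i', prepend. Next row=LF[20]=8
  step 21: row=8, L[8]='s', prepend. Next row=LF[8]=16
Reversed output: sizzleacknowledgment$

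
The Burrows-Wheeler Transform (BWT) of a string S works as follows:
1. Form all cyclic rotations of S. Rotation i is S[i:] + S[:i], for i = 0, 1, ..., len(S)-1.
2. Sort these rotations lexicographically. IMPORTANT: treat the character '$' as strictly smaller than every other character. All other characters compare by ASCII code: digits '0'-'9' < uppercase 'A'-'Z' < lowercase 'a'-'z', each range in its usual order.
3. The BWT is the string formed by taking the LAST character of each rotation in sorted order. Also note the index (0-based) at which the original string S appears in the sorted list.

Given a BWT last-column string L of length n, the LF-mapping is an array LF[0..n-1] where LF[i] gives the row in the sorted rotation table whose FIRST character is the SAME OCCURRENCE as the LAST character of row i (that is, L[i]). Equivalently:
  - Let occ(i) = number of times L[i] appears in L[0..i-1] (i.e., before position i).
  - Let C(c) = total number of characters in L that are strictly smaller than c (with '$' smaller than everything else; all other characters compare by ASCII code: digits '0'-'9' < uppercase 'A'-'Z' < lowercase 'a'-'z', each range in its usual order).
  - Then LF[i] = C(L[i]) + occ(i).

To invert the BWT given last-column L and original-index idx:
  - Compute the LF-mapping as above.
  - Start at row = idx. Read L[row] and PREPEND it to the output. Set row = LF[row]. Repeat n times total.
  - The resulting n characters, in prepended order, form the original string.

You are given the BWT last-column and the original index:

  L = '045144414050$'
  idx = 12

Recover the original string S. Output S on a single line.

Answer: 544141050440$

Derivation:
LF mapping: 1 6 11 4 7 8 9 5 10 2 12 3 0
Walk LF starting at row 12, prepending L[row]:
  step 1: row=12, L[12]='$', prepend. Next row=LF[12]=0
  step 2: row=0, L[0]='0', prepend. Next row=LF[0]=1
  step 3: row=1, L[1]='4', prepend. Next row=LF[1]=6
  step 4: row=6, L[6]='4', prepend. Next row=LF[6]=9
  step 5: row=9, L[9]='0', prepend. Next row=LF[9]=2
  step 6: row=2, L[2]='5', prepend. Next row=LF[2]=11
  step 7: row=11, L[11]='0', prepend. Next row=LF[11]=3
  step 8: row=3, L[3]='1', prepend. Next row=LF[3]=4
  step 9: row=4, L[4]='4', prepend. Next row=LF[4]=7
  step 10: row=7, L[7]='1', prepend. Next row=LF[7]=5
  step 11: row=5, L[5]='4', prepend. Next row=LF[5]=8
  step 12: row=8, L[8]='4', prepend. Next row=LF[8]=10
  step 13: row=10, L[10]='5', prepend. Next row=LF[10]=12
Reversed output: 544141050440$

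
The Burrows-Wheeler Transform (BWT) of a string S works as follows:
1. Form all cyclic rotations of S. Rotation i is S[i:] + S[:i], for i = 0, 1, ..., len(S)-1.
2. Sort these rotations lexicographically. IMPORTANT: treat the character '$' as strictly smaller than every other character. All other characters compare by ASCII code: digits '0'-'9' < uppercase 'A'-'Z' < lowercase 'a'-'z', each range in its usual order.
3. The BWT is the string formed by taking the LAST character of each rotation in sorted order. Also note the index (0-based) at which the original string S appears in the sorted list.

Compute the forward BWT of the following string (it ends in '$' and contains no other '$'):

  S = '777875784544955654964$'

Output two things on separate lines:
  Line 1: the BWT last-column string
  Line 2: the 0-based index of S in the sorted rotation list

Answer: 46584546957958$7577744
14

Derivation:
All 22 rotations (rotation i = S[i:]+S[:i]):
  rot[0] = 777875784544955654964$
  rot[1] = 77875784544955654964$7
  rot[2] = 7875784544955654964$77
  rot[3] = 875784544955654964$777
  rot[4] = 75784544955654964$7778
  rot[5] = 5784544955654964$77787
  rot[6] = 784544955654964$777875
  rot[7] = 84544955654964$7778757
  rot[8] = 4544955654964$77787578
  rot[9] = 544955654964$777875784
  rot[10] = 44955654964$7778757845
  rot[11] = 4955654964$77787578454
  rot[12] = 955654964$777875784544
  rot[13] = 55654964$7778757845449
  rot[14] = 5654964$77787578454495
  rot[15] = 654964$777875784544955
  rot[16] = 54964$7778757845449556
  rot[17] = 4964$77787578454495565
  rot[18] = 964$777875784544955654
  rot[19] = 64$7778757845449556549
  rot[20] = 4$77787578454495565496
  rot[21] = $777875784544955654964
Sorted (with $ < everything):
  sorted[0] = $777875784544955654964  (last char: '4')
  sorted[1] = 4$77787578454495565496  (last char: '6')
  sorted[2] = 44955654964$7778757845  (last char: '5')
  sorted[3] = 4544955654964$77787578  (last char: '8')
  sorted[4] = 4955654964$77787578454  (last char: '4')
  sorted[5] = 4964$77787578454495565  (last char: '5')
  sorted[6] = 544955654964$777875784  (last char: '4')
  sorted[7] = 54964$7778757845449556  (last char: '6')
  sorted[8] = 55654964$7778757845449  (last char: '9')
  sorted[9] = 5654964$77787578454495  (last char: '5')
  sorted[10] = 5784544955654964$77787  (last char: '7')
  sorted[11] = 64$7778757845449556549  (last char: '9')
  sorted[12] = 654964$777875784544955  (last char: '5')
  sorted[13] = 75784544955654964$7778  (last char: '8')
  sorted[14] = 777875784544955654964$  (last char: '$')
  sorted[15] = 77875784544955654964$7  (last char: '7')
  sorted[16] = 784544955654964$777875  (last char: '5')
  sorted[17] = 7875784544955654964$77  (last char: '7')
  sorted[18] = 84544955654964$7778757  (last char: '7')
  sorted[19] = 875784544955654964$777  (last char: '7')
  sorted[20] = 955654964$777875784544  (last char: '4')
  sorted[21] = 964$777875784544955654  (last char: '4')
Last column: 46584546957958$7577744
Original string S is at sorted index 14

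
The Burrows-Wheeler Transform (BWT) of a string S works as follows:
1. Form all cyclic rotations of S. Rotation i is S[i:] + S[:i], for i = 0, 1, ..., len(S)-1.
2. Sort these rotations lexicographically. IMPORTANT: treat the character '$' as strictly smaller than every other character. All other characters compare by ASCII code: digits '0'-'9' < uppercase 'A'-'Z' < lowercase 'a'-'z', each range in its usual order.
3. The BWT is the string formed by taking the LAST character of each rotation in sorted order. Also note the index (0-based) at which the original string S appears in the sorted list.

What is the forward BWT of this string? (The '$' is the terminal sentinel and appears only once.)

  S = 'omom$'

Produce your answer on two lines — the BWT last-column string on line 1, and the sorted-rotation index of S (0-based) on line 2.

All 5 rotations (rotation i = S[i:]+S[:i]):
  rot[0] = omom$
  rot[1] = mom$o
  rot[2] = om$om
  rot[3] = m$omo
  rot[4] = $omom
Sorted (with $ < everything):
  sorted[0] = $omom  (last char: 'm')
  sorted[1] = m$omo  (last char: 'o')
  sorted[2] = mom$o  (last char: 'o')
  sorted[3] = om$om  (last char: 'm')
  sorted[4] = omom$  (last char: '$')
Last column: moom$
Original string S is at sorted index 4

Answer: moom$
4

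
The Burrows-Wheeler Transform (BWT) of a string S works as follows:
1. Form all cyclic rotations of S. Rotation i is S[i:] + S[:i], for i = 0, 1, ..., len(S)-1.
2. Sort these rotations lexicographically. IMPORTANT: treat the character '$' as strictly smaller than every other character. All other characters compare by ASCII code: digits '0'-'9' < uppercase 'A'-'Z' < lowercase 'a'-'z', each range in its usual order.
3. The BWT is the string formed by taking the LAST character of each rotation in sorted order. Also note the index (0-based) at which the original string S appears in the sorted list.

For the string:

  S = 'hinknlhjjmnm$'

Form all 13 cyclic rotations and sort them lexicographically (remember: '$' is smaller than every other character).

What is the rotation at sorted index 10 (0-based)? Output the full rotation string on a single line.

Answer: nknlhjjmnm$hi

Derivation:
All 13 rotations (rotation i = S[i:]+S[:i]):
  rot[0] = hinknlhjjmnm$
  rot[1] = inknlhjjmnm$h
  rot[2] = nknlhjjmnm$hi
  rot[3] = knlhjjmnm$hin
  rot[4] = nlhjjmnm$hink
  rot[5] = lhjjmnm$hinkn
  rot[6] = hjjmnm$hinknl
  rot[7] = jjmnm$hinknlh
  rot[8] = jmnm$hinknlhj
  rot[9] = mnm$hinknlhjj
  rot[10] = nm$hinknlhjjm
  rot[11] = m$hinknlhjjmn
  rot[12] = $hinknlhjjmnm
Sorted (with $ < everything):
  sorted[0] = $hinknlhjjmnm
  sorted[1] = hinknlhjjmnm$
  sorted[2] = hjjmnm$hinknl
  sorted[3] = inknlhjjmnm$h
  sorted[4] = jjmnm$hinknlh
  sorted[5] = jmnm$hinknlhj
  sorted[6] = knlhjjmnm$hin
  sorted[7] = lhjjmnm$hinkn
  sorted[8] = m$hinknlhjjmn
  sorted[9] = mnm$hinknlhjj
  sorted[10] = nknlhjjmnm$hi
  sorted[11] = nlhjjmnm$hink
  sorted[12] = nm$hinknlhjjm
sorted[10] = nknlhjjmnm$hi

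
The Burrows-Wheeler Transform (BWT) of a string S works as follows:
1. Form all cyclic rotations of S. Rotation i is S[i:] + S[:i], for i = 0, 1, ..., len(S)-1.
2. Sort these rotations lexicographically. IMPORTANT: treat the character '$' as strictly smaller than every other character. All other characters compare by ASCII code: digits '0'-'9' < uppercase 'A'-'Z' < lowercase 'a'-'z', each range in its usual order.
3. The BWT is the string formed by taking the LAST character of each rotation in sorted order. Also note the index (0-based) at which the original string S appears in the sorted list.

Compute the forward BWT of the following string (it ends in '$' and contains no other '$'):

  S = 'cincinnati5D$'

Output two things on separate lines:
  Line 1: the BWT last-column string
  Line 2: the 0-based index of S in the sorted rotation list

Answer: Di5n$ntccniia
4

Derivation:
All 13 rotations (rotation i = S[i:]+S[:i]):
  rot[0] = cincinnati5D$
  rot[1] = incinnati5D$c
  rot[2] = ncinnati5D$ci
  rot[3] = cinnati5D$cin
  rot[4] = innati5D$cinc
  rot[5] = nnati5D$cinci
  rot[6] = nati5D$cincin
  rot[7] = ati5D$cincinn
  rot[8] = ti5D$cincinna
  rot[9] = i5D$cincinnat
  rot[10] = 5D$cincinnati
  rot[11] = D$cincinnati5
  rot[12] = $cincinnati5D
Sorted (with $ < everything):
  sorted[0] = $cincinnati5D  (last char: 'D')
  sorted[1] = 5D$cincinnati  (last char: 'i')
  sorted[2] = D$cincinnati5  (last char: '5')
  sorted[3] = ati5D$cincinn  (last char: 'n')
  sorted[4] = cincinnati5D$  (last char: '$')
  sorted[5] = cinnati5D$cin  (last char: 'n')
  sorted[6] = i5D$cincinnat  (last char: 't')
  sorted[7] = incinnati5D$c  (last char: 'c')
  sorted[8] = innati5D$cinc  (last char: 'c')
  sorted[9] = nati5D$cincin  (last char: 'n')
  sorted[10] = ncinnati5D$ci  (last char: 'i')
  sorted[11] = nnati5D$cinci  (last char: 'i')
  sorted[12] = ti5D$cincinna  (last char: 'a')
Last column: Di5n$ntccniia
Original string S is at sorted index 4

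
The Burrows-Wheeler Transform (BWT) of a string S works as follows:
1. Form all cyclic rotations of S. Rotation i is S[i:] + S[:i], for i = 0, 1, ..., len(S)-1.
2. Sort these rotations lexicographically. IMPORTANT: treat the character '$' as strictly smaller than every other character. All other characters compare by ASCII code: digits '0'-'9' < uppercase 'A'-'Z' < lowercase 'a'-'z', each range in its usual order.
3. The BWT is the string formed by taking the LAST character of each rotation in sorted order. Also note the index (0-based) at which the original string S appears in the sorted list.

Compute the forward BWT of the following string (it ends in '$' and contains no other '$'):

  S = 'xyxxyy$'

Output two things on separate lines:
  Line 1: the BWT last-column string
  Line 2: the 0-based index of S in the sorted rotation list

Answer: yy$xyxx
2

Derivation:
All 7 rotations (rotation i = S[i:]+S[:i]):
  rot[0] = xyxxyy$
  rot[1] = yxxyy$x
  rot[2] = xxyy$xy
  rot[3] = xyy$xyx
  rot[4] = yy$xyxx
  rot[5] = y$xyxxy
  rot[6] = $xyxxyy
Sorted (with $ < everything):
  sorted[0] = $xyxxyy  (last char: 'y')
  sorted[1] = xxyy$xy  (last char: 'y')
  sorted[2] = xyxxyy$  (last char: '$')
  sorted[3] = xyy$xyx  (last char: 'x')
  sorted[4] = y$xyxxy  (last char: 'y')
  sorted[5] = yxxyy$x  (last char: 'x')
  sorted[6] = yy$xyxx  (last char: 'x')
Last column: yy$xyxx
Original string S is at sorted index 2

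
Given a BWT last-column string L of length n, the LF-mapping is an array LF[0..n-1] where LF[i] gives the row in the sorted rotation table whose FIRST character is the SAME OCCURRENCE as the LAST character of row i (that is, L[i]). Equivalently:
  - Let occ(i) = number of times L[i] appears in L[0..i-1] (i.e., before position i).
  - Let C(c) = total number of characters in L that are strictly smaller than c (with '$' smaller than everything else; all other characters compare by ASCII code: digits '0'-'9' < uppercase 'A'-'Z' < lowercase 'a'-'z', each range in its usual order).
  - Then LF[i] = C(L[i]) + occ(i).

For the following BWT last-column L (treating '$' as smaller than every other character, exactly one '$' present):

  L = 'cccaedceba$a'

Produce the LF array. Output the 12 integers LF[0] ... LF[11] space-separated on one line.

Char counts: '$':1, 'a':3, 'b':1, 'c':4, 'd':1, 'e':2
C (first-col start): C('$')=0, C('a')=1, C('b')=4, C('c')=5, C('d')=9, C('e')=10
L[0]='c': occ=0, LF[0]=C('c')+0=5+0=5
L[1]='c': occ=1, LF[1]=C('c')+1=5+1=6
L[2]='c': occ=2, LF[2]=C('c')+2=5+2=7
L[3]='a': occ=0, LF[3]=C('a')+0=1+0=1
L[4]='e': occ=0, LF[4]=C('e')+0=10+0=10
L[5]='d': occ=0, LF[5]=C('d')+0=9+0=9
L[6]='c': occ=3, LF[6]=C('c')+3=5+3=8
L[7]='e': occ=1, LF[7]=C('e')+1=10+1=11
L[8]='b': occ=0, LF[8]=C('b')+0=4+0=4
L[9]='a': occ=1, LF[9]=C('a')+1=1+1=2
L[10]='$': occ=0, LF[10]=C('$')+0=0+0=0
L[11]='a': occ=2, LF[11]=C('a')+2=1+2=3

Answer: 5 6 7 1 10 9 8 11 4 2 0 3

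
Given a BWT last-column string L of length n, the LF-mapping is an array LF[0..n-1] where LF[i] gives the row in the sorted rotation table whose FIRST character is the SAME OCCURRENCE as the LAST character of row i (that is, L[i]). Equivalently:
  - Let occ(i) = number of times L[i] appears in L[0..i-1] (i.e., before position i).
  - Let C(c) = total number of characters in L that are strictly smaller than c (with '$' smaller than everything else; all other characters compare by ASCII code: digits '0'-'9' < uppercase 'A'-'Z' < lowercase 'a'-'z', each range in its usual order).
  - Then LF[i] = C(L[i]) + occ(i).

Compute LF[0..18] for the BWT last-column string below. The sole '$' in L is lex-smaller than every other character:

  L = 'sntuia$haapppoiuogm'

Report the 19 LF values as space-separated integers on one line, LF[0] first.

Char counts: '$':1, 'a':3, 'g':1, 'h':1, 'i':2, 'm':1, 'n':1, 'o':2, 'p':3, 's':1, 't':1, 'u':2
C (first-col start): C('$')=0, C('a')=1, C('g')=4, C('h')=5, C('i')=6, C('m')=8, C('n')=9, C('o')=10, C('p')=12, C('s')=15, C('t')=16, C('u')=17
L[0]='s': occ=0, LF[0]=C('s')+0=15+0=15
L[1]='n': occ=0, LF[1]=C('n')+0=9+0=9
L[2]='t': occ=0, LF[2]=C('t')+0=16+0=16
L[3]='u': occ=0, LF[3]=C('u')+0=17+0=17
L[4]='i': occ=0, LF[4]=C('i')+0=6+0=6
L[5]='a': occ=0, LF[5]=C('a')+0=1+0=1
L[6]='$': occ=0, LF[6]=C('$')+0=0+0=0
L[7]='h': occ=0, LF[7]=C('h')+0=5+0=5
L[8]='a': occ=1, LF[8]=C('a')+1=1+1=2
L[9]='a': occ=2, LF[9]=C('a')+2=1+2=3
L[10]='p': occ=0, LF[10]=C('p')+0=12+0=12
L[11]='p': occ=1, LF[11]=C('p')+1=12+1=13
L[12]='p': occ=2, LF[12]=C('p')+2=12+2=14
L[13]='o': occ=0, LF[13]=C('o')+0=10+0=10
L[14]='i': occ=1, LF[14]=C('i')+1=6+1=7
L[15]='u': occ=1, LF[15]=C('u')+1=17+1=18
L[16]='o': occ=1, LF[16]=C('o')+1=10+1=11
L[17]='g': occ=0, LF[17]=C('g')+0=4+0=4
L[18]='m': occ=0, LF[18]=C('m')+0=8+0=8

Answer: 15 9 16 17 6 1 0 5 2 3 12 13 14 10 7 18 11 4 8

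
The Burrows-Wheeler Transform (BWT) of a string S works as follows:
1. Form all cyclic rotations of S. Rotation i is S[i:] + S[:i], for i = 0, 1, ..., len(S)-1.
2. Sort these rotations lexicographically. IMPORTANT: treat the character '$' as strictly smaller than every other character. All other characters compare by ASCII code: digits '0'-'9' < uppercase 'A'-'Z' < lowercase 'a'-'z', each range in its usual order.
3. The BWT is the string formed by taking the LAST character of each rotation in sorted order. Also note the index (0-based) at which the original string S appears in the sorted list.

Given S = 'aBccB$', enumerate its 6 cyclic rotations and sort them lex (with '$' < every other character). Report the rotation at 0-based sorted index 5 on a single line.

All 6 rotations (rotation i = S[i:]+S[:i]):
  rot[0] = aBccB$
  rot[1] = BccB$a
  rot[2] = ccB$aB
  rot[3] = cB$aBc
  rot[4] = B$aBcc
  rot[5] = $aBccB
Sorted (with $ < everything):
  sorted[0] = $aBccB
  sorted[1] = B$aBcc
  sorted[2] = BccB$a
  sorted[3] = aBccB$
  sorted[4] = cB$aBc
  sorted[5] = ccB$aB
sorted[5] = ccB$aB

Answer: ccB$aB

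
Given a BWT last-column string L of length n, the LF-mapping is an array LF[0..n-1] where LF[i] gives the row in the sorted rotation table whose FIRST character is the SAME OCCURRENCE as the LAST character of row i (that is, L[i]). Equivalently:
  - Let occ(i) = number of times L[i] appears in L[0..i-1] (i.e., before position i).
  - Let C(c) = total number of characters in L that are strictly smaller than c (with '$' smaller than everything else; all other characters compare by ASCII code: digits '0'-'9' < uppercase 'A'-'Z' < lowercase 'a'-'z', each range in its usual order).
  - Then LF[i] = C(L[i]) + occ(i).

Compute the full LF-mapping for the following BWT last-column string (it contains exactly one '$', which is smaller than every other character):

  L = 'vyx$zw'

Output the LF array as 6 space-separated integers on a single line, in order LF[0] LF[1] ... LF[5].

Answer: 1 4 3 0 5 2

Derivation:
Char counts: '$':1, 'v':1, 'w':1, 'x':1, 'y':1, 'z':1
C (first-col start): C('$')=0, C('v')=1, C('w')=2, C('x')=3, C('y')=4, C('z')=5
L[0]='v': occ=0, LF[0]=C('v')+0=1+0=1
L[1]='y': occ=0, LF[1]=C('y')+0=4+0=4
L[2]='x': occ=0, LF[2]=C('x')+0=3+0=3
L[3]='$': occ=0, LF[3]=C('$')+0=0+0=0
L[4]='z': occ=0, LF[4]=C('z')+0=5+0=5
L[5]='w': occ=0, LF[5]=C('w')+0=2+0=2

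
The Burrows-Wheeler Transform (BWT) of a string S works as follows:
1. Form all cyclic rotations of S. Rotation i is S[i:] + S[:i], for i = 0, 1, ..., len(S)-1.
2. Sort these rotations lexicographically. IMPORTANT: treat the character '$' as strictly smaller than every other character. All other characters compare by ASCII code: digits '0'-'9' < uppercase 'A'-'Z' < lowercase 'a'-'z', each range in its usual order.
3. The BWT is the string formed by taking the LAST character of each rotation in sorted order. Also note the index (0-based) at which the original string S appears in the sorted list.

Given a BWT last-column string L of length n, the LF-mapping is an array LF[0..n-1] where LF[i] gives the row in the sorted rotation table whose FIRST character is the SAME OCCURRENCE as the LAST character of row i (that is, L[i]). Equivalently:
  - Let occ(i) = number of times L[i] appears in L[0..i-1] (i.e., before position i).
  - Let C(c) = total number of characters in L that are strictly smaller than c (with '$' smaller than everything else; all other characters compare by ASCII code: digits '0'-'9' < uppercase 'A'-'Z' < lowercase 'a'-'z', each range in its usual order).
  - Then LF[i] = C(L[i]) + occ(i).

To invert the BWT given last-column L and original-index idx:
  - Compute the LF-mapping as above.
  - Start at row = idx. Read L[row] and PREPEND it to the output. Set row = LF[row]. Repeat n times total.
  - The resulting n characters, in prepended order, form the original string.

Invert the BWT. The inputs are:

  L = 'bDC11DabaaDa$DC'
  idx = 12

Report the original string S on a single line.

Answer: aaaDD1C1CbDaDb$

Derivation:
LF mapping: 13 5 3 1 2 6 9 14 10 11 7 12 0 8 4
Walk LF starting at row 12, prepending L[row]:
  step 1: row=12, L[12]='$', prepend. Next row=LF[12]=0
  step 2: row=0, L[0]='b', prepend. Next row=LF[0]=13
  step 3: row=13, L[13]='D', prepend. Next row=LF[13]=8
  step 4: row=8, L[8]='a', prepend. Next row=LF[8]=10
  step 5: row=10, L[10]='D', prepend. Next row=LF[10]=7
  step 6: row=7, L[7]='b', prepend. Next row=LF[7]=14
  step 7: row=14, L[14]='C', prepend. Next row=LF[14]=4
  step 8: row=4, L[4]='1', prepend. Next row=LF[4]=2
  step 9: row=2, L[2]='C', prepend. Next row=LF[2]=3
  step 10: row=3, L[3]='1', prepend. Next row=LF[3]=1
  step 11: row=1, L[1]='D', prepend. Next row=LF[1]=5
  step 12: row=5, L[5]='D', prepend. Next row=LF[5]=6
  step 13: row=6, L[6]='a', prepend. Next row=LF[6]=9
  step 14: row=9, L[9]='a', prepend. Next row=LF[9]=11
  step 15: row=11, L[11]='a', prepend. Next row=LF[11]=12
Reversed output: aaaDD1C1CbDaDb$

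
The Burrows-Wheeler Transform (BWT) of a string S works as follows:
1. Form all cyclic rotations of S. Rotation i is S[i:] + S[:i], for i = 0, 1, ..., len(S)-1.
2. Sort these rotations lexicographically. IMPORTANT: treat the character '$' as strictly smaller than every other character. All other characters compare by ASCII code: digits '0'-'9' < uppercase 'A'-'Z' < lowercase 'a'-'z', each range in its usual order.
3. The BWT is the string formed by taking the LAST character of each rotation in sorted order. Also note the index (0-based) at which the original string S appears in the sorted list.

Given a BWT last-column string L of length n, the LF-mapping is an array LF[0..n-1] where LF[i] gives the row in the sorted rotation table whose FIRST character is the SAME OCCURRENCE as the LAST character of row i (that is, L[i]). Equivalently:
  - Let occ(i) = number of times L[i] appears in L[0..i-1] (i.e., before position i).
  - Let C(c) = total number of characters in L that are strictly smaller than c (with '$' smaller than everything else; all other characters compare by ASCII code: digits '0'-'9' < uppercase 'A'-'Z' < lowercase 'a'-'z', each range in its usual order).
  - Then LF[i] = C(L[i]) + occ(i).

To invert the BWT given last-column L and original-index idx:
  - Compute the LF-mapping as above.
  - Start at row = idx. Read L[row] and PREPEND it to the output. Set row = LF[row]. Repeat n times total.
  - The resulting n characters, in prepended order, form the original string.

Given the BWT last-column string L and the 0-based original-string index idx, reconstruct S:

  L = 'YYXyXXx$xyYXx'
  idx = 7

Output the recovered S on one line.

LF mapping: 5 6 1 11 2 3 8 0 9 12 7 4 10
Walk LF starting at row 7, prepending L[row]:
  step 1: row=7, L[7]='$', prepend. Next row=LF[7]=0
  step 2: row=0, L[0]='Y', prepend. Next row=LF[0]=5
  step 3: row=5, L[5]='X', prepend. Next row=LF[5]=3
  step 4: row=3, L[3]='y', prepend. Next row=LF[3]=11
  step 5: row=11, L[11]='X', prepend. Next row=LF[11]=4
  step 6: row=4, L[4]='X', prepend. Next row=LF[4]=2
  step 7: row=2, L[2]='X', prepend. Next row=LF[2]=1
  step 8: row=1, L[1]='Y', prepend. Next row=LF[1]=6
  step 9: row=6, L[6]='x', prepend. Next row=LF[6]=8
  step 10: row=8, L[8]='x', prepend. Next row=LF[8]=9
  step 11: row=9, L[9]='y', prepend. Next row=LF[9]=12
  step 12: row=12, L[12]='x', prepend. Next row=LF[12]=10
  step 13: row=10, L[10]='Y', prepend. Next row=LF[10]=7
Reversed output: YxyxxYXXXyXY$

Answer: YxyxxYXXXyXY$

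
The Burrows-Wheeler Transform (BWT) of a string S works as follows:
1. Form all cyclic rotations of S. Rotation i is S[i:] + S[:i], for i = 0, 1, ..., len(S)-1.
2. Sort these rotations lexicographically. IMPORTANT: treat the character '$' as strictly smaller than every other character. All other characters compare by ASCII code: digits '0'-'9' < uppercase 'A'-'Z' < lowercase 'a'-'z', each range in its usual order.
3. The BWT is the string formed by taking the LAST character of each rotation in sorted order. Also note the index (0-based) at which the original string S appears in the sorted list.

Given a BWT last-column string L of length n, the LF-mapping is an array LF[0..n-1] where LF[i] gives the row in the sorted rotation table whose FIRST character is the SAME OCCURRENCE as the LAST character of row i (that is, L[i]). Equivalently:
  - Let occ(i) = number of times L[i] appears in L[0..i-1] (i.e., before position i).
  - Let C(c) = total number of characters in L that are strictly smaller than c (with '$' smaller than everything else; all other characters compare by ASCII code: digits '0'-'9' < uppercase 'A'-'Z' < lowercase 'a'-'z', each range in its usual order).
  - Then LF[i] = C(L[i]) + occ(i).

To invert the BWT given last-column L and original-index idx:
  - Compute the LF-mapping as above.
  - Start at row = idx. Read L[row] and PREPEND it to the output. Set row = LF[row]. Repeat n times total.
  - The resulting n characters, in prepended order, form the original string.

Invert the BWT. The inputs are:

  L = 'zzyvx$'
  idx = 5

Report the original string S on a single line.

Answer: zvyxz$

Derivation:
LF mapping: 4 5 3 1 2 0
Walk LF starting at row 5, prepending L[row]:
  step 1: row=5, L[5]='$', prepend. Next row=LF[5]=0
  step 2: row=0, L[0]='z', prepend. Next row=LF[0]=4
  step 3: row=4, L[4]='x', prepend. Next row=LF[4]=2
  step 4: row=2, L[2]='y', prepend. Next row=LF[2]=3
  step 5: row=3, L[3]='v', prepend. Next row=LF[3]=1
  step 6: row=1, L[1]='z', prepend. Next row=LF[1]=5
Reversed output: zvyxz$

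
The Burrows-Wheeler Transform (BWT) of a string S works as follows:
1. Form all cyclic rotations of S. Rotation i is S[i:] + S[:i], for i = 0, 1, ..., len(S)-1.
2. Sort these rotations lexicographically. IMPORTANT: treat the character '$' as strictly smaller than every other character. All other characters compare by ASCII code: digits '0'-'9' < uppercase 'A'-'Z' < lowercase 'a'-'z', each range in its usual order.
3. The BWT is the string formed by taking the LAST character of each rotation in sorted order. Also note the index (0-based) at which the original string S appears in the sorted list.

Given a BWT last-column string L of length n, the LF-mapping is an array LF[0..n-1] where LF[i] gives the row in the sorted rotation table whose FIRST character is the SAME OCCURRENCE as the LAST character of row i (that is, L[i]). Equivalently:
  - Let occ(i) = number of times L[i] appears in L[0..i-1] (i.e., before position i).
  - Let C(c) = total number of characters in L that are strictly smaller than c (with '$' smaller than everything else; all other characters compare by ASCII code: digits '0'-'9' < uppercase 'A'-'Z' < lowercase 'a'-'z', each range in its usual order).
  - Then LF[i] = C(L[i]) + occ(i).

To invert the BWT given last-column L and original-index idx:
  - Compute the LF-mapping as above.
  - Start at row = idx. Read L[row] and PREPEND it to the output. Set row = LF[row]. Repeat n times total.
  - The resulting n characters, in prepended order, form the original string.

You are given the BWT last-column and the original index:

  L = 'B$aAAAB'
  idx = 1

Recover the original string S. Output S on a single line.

LF mapping: 4 0 6 1 2 3 5
Walk LF starting at row 1, prepending L[row]:
  step 1: row=1, L[1]='$', prepend. Next row=LF[1]=0
  step 2: row=0, L[0]='B', prepend. Next row=LF[0]=4
  step 3: row=4, L[4]='A', prepend. Next row=LF[4]=2
  step 4: row=2, L[2]='a', prepend. Next row=LF[2]=6
  step 5: row=6, L[6]='B', prepend. Next row=LF[6]=5
  step 6: row=5, L[5]='A', prepend. Next row=LF[5]=3
  step 7: row=3, L[3]='A', prepend. Next row=LF[3]=1
Reversed output: AABaAB$

Answer: AABaAB$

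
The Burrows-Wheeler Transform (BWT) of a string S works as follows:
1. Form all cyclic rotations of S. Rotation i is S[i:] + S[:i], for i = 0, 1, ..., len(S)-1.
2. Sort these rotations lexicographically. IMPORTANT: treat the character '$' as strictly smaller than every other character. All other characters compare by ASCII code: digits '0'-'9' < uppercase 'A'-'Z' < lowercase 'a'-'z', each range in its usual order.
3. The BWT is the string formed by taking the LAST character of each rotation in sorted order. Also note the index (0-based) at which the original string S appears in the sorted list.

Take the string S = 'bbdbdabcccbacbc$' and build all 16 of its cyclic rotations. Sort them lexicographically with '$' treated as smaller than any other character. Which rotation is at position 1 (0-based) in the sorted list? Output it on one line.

All 16 rotations (rotation i = S[i:]+S[:i]):
  rot[0] = bbdbdabcccbacbc$
  rot[1] = bdbdabcccbacbc$b
  rot[2] = dbdabcccbacbc$bb
  rot[3] = bdabcccbacbc$bbd
  rot[4] = dabcccbacbc$bbdb
  rot[5] = abcccbacbc$bbdbd
  rot[6] = bcccbacbc$bbdbda
  rot[7] = cccbacbc$bbdbdab
  rot[8] = ccbacbc$bbdbdabc
  rot[9] = cbacbc$bbdbdabcc
  rot[10] = bacbc$bbdbdabccc
  rot[11] = acbc$bbdbdabcccb
  rot[12] = cbc$bbdbdabcccba
  rot[13] = bc$bbdbdabcccbac
  rot[14] = c$bbdbdabcccbacb
  rot[15] = $bbdbdabcccbacbc
Sorted (with $ < everything):
  sorted[0] = $bbdbdabcccbacbc
  sorted[1] = abcccbacbc$bbdbd
  sorted[2] = acbc$bbdbdabcccb
  sorted[3] = bacbc$bbdbdabccc
  sorted[4] = bbdbdabcccbacbc$
  sorted[5] = bc$bbdbdabcccbac
  sorted[6] = bcccbacbc$bbdbda
  sorted[7] = bdabcccbacbc$bbd
  sorted[8] = bdbdabcccbacbc$b
  sorted[9] = c$bbdbdabcccbacb
  sorted[10] = cbacbc$bbdbdabcc
  sorted[11] = cbc$bbdbdabcccba
  sorted[12] = ccbacbc$bbdbdabc
  sorted[13] = cccbacbc$bbdbdab
  sorted[14] = dabcccbacbc$bbdb
  sorted[15] = dbdabcccbacbc$bb
sorted[1] = abcccbacbc$bbdbd

Answer: abcccbacbc$bbdbd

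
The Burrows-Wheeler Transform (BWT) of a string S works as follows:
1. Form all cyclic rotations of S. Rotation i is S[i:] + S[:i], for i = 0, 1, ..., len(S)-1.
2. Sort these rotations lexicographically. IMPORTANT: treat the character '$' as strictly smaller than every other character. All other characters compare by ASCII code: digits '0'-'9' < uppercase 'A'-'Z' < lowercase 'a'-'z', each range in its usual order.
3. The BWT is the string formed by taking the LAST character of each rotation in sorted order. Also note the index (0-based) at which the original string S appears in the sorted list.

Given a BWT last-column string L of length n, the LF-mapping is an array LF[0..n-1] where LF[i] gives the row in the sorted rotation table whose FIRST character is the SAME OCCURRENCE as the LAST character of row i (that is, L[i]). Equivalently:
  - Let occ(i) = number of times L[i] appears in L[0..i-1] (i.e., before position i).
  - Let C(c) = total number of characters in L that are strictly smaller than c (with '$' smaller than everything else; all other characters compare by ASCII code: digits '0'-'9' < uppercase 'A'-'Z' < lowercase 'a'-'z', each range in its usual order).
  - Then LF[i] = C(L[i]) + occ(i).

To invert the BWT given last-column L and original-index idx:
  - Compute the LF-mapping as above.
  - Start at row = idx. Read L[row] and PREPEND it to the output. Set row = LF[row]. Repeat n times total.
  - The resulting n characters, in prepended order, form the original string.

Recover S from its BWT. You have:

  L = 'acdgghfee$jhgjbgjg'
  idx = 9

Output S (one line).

Answer: gdbhgjggjjhefegca$

Derivation:
LF mapping: 1 3 4 8 9 13 7 5 6 0 15 14 10 16 2 11 17 12
Walk LF starting at row 9, prepending L[row]:
  step 1: row=9, L[9]='$', prepend. Next row=LF[9]=0
  step 2: row=0, L[0]='a', prepend. Next row=LF[0]=1
  step 3: row=1, L[1]='c', prepend. Next row=LF[1]=3
  step 4: row=3, L[3]='g', prepend. Next row=LF[3]=8
  step 5: row=8, L[8]='e', prepend. Next row=LF[8]=6
  step 6: row=6, L[6]='f', prepend. Next row=LF[6]=7
  step 7: row=7, L[7]='e', prepend. Next row=LF[7]=5
  step 8: row=5, L[5]='h', prepend. Next row=LF[5]=13
  step 9: row=13, L[13]='j', prepend. Next row=LF[13]=16
  step 10: row=16, L[16]='j', prepend. Next row=LF[16]=17
  step 11: row=17, L[17]='g', prepend. Next row=LF[17]=12
  step 12: row=12, L[12]='g', prepend. Next row=LF[12]=10
  step 13: row=10, L[10]='j', prepend. Next row=LF[10]=15
  step 14: row=15, L[15]='g', prepend. Next row=LF[15]=11
  step 15: row=11, L[11]='h', prepend. Next row=LF[11]=14
  step 16: row=14, L[14]='b', prepend. Next row=LF[14]=2
  step 17: row=2, L[2]='d', prepend. Next row=LF[2]=4
  step 18: row=4, L[4]='g', prepend. Next row=LF[4]=9
Reversed output: gdbhgjggjjhefegca$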